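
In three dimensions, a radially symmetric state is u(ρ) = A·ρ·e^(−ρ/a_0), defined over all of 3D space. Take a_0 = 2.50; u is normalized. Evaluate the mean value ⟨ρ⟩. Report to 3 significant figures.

⟨ρ⟩ ≈ 6.25

The expectation value is the |u|²-weighted average of ρ: ∫ ρ|u|² 4πρ² dρ.
With ∫₀^∞ ρ^5 e^(−αρ) dρ = 5!/α^6, the ratio of the moment integral to the normalization integral gives ⟨ρ⟩ = 5·a_0/2.
With a_0 = 2.50, ⟨ρ⟩ = 6.250.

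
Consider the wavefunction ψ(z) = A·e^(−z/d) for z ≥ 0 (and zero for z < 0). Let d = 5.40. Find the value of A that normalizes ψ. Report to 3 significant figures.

Require ∫ |ψ|² dz = 1 over the whole domain.
Carrying out the integral gives A² · d/2.
Hence A² = 1/[d/2].
Substituting d = 5.40 gives A² = 0.3704, so A = 0.6086.

A ≈ 0.609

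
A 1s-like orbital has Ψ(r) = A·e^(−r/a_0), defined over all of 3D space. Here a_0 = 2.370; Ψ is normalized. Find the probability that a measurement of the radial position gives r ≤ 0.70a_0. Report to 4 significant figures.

P = ∫ |Ψ|² 4πr² dr over r ≤ 0.70a_0.
Normalization gives A² = 1/(π·a_0^3).
Let u = r/a_0; then A², 4π and the length scale all cancel, so P = ∫_{0}^{0.70} u^2·e^(-2·u) du ÷ ∫_{0}^{∞} u^2·e^(-2·u) du.
With ∫ u^2·e^(-2·u) du = -(2·u^2 + 2·u + 1)·e^(-2·u)/4 + C, the region integral is 1/4 - 169·e^(-7/5)/200 and the full one is 1/4.
Taking the ratio yields P = 0.16650.

P ≈ 0.1665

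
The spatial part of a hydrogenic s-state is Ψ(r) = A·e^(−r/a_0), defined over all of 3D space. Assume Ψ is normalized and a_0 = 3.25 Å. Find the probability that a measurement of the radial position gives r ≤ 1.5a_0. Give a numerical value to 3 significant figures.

Integrate the radial probability density 4πr²|Ψ|² over r ≤ 1.5a_0.
Normalization gives A² = 1/(π·a_0^3).
In terms of u = r/a_0 (A², 4π and the length scale all cancel between numerator and denominator), P = [∫_{0}^{1.5} u^2·e^(-2·u) du] / [∫_{0}^{∞} u^2·e^(-2·u) du].
With ∫ u^2·e^(-2·u) du = -(2·u^2 + 2·u + 1)·e^(-2·u)/4 + C, the region integral is 1/4 - 17·e^(-3)/8 and the full one is 1/4.
The region integral divided by the full integral gives P = 0.5768.

P ≈ 0.577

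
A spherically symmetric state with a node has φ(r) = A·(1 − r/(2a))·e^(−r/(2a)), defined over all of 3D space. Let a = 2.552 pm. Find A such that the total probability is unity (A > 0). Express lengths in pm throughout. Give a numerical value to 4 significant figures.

The normalization condition is ∫|φ|² 4πr² dr = 1 from 0 to ∞.
In 3D with spherical symmetry the volume element is 4πr² dr.
Using ∫₀^∞ rⁿ e^(−αr) dr = n!/αⁿ⁺¹, ∫|φ|² 4πr² dr = A²·(8·π·a^3).
Substituting a = 2.552 gives A² = 0.0023940, so A = 0.048928.

A ≈ 0.04893 pm^(-3/2)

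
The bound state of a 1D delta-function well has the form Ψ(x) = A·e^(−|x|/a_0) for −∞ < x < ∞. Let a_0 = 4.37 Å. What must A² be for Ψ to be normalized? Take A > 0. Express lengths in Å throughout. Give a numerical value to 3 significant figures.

A^2 ≈ 0.229 Å^(-1)

We need A² ∫|f|² dx = 1, taking the integral from −∞ to ∞.
With Ψ = A·e^(−|x|/a_0), the integral evaluates to A²·[a_0].
So A² = (a_0)^(−1).
Plugging in a_0 = 4.37 yields A = 0.4784.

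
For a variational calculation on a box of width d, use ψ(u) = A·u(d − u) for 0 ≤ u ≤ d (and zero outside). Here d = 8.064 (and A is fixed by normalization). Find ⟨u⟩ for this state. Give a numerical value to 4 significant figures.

⟨u⟩ ≈ 4.032

The expectation value is the |ψ|²-weighted average of u: ∫ u|ψ|² du.
The ratio of the moment integral to the normalization integral gives ⟨u⟩ = d/2.
Putting d = 8.064 gives 4.0320.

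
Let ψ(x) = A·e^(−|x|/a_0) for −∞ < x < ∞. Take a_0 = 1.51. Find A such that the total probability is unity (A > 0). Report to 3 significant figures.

Normalization requires ∫|ψ|² dx = 1, integrated from −∞ to ∞.
Using ∫₀^∞ xⁿ e^(−αx) dx = n!/αⁿ⁺¹, with ψ = A·e^(−|x|/a_0), the integral evaluates to A²·[a_0].
Setting this equal to 1 gives A² = 1/(a_0).
With a_0 = 1.51: A² = 0.6623 and A = 0.8138.

A ≈ 0.814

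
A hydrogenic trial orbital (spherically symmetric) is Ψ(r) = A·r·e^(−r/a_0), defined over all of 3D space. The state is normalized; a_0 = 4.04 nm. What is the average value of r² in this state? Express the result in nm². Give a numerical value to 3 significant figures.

⟨r²⟩ = ∫ r^2 |Ψ|² 4πr² dr over the full domain.
Evaluating both integrals, ⟨r²⟩ = 15·a_0^2/2.
With a_0 = 4.04, ⟨r^2⟩ = 122.4.

⟨r^2⟩ ≈ 122 nm^2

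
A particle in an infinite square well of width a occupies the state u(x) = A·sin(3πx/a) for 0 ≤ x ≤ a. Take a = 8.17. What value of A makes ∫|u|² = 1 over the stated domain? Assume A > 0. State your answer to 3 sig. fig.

A ≈ 0.495

We need A² ∫|f|² dx = 1, taking the integral from 0 to a.
Using sin²θ = (1 − cos 2θ)/2, carrying out the integral gives A² · a/2.
Setting this equal to 1 gives A² = 1/(a/2).
Substituting a = 8.17 gives A² = 0.2448, so A = 0.4948.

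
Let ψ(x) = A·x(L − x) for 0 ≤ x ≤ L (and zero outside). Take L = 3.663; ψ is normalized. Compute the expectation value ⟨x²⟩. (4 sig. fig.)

By definition ⟨x²⟩ = ∫ x^2 |ψ(x)|² dx.
Since the A² factors cancel between numerator and denominator, ⟨x²⟩ = 2·L^2/7.
With L = 3.663, ⟨x^2⟩ = 3.8336.

⟨x^2⟩ ≈ 3.834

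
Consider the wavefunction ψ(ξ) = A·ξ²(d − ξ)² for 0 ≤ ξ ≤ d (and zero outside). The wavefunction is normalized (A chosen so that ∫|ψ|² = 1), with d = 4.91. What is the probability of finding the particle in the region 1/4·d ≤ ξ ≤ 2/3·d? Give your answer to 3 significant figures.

The probability is P = ∫ |ψ|² dξ over [1/4·d, 2/3·d].
The normalization integral ∫|ψ|²dξ over the whole domain equals d^9/630·A², and A² cancels in the ratio.
In terms of u = ξ/d (A² and the length scale cancel between numerator and denominator), P = [∫_{1/4}^{2/3} u^4·(1 - u)^4 du] / [∫_{0}^{1} u^4·(1 - u)^4 du].
An antiderivative of u^4·(1 - u)^4 is u^5·(70·u^4 - 315·u^3 + 540·u^2 - 420·u + 126)/630; evaluating from 1/4 to 2/3 gives ≈ 0.0012797, while the full integral is 1/630.
Evaluating gives P = 0.8062.

P ≈ 0.806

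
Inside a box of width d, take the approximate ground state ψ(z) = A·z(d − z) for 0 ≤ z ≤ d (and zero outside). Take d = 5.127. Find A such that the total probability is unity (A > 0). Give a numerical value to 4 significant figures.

A ≈ 0.09202

The normalization condition is ∫|ψ|² dz = 1 from 0 to d.
∫|ψ|² dz = A²·(d^5/30).
So A² = (d^5/30)^(−1).
Plugging in d = 5.127 yields A = 0.092024.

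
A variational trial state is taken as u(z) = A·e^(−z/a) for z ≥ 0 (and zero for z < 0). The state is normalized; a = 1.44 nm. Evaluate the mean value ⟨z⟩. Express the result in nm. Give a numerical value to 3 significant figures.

⟨z⟩ ≈ 0.720 nm

The expectation value is the |u|²-weighted average of z: ∫ z|u|² dz.
Since the A² factors cancel between numerator and denominator, ⟨z⟩ = a/2.
Putting a = 1.44 gives 0.7200.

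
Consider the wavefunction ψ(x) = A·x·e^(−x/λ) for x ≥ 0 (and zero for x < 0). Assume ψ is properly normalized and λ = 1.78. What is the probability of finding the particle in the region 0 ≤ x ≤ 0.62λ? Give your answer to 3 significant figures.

P ≈ 0.129

The probability is P = ∫ |ψ|² dx over [0, 0.62λ].
With A² fixed by ∫|ψ|² = 1, i.e. A² = (λ^3/4)^(−1), substitute and integrate.
In terms of u = x/λ (A² and the length scale cancel between numerator and denominator), P = [∫_{0}^{0.62} u^2·e^(-2·u) du] / [∫_{0}^{∞} u^2·e^(-2·u) du].
Using ∫ u^2·e^(-2·u) du = -(2·u^2 + 2·u + 1)·e^(-2·u)/4, the numerator is 1/4 - 3761·e^(-31/25)/5000 and the denominator is 1/4.
This works out to P = 0.1293.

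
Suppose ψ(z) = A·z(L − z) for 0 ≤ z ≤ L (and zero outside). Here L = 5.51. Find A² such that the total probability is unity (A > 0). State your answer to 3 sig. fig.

A^2 ≈ 0.00591

Normalization requires ∫|ψ|² dz = 1, integrated from 0 to L.
The integral (without the A² prefactor) comes out to L^5/30.
Hence A² = 1/[L^5/30].
Plugging in L = 5.51 yields A = 0.07686.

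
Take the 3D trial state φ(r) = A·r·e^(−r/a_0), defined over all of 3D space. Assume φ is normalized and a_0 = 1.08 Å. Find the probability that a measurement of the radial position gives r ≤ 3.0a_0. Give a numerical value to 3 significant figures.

Integrate the radial probability density 4πr²|φ|² over r ≤ 3.0a_0.
A² is fixed by ∫₀^∞ 4πr²|φ|² dr = 1, i.e. A² = (3·π·a_0^5)^(−1).
Substituting u = r/a_0, A², 4π and the length scale all cancel in the ratio: P = ∫_{0}^{3.0} u^4·e^(-2·u) du / ∫_{0}^{∞} u^4·e^(-2·u) du.
With ∫ u^4·e^(-2·u) du = -(u^4/2 + u^3 + 3·u^2/2 + 3·u/2 + 3/4)·e^(-2·u) + C, the region integral is 3/4 - 345·e^(-6)/4 and the full one is 3/4.
The region integral divided by the full integral gives P = 0.7149.

P ≈ 0.715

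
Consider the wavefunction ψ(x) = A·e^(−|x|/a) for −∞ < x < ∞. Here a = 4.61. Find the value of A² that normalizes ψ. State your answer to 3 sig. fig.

Require ∫ |ψ|² dx = 1 over the whole domain.
With ∫₀^∞ x^0 e^(−αx) dx = 0!/α^1, carrying out the integral gives A² · a.
Setting this equal to 1 gives A² = 1/(a).
With a = 4.61: A² = 0.2169 and A = 0.4657.

A^2 ≈ 0.217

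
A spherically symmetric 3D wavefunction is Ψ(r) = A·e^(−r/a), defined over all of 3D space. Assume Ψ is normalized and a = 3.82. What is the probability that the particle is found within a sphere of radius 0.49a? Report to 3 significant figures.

P ≈ 0.0767

Integrate the radial probability density 4πr²|Ψ|² over r ≤ 0.49a.
A² is fixed by ∫₀^∞ 4πr²|Ψ|² dr = 1, i.e. A² = (π·a^3)^(−1).
Substituting u = r/a, A², 4π and the length scale all cancel in the ratio: P = ∫_{0}^{0.49} u^2·e^(-2·u) du / ∫_{0}^{∞} u^2·e^(-2·u) du.
Using ∫ u^2·e^(-2·u) du = -(2·u^2 + 2·u + 1)·e^(-2·u)/4, the numerator is ≈ 0.019165 and the denominator is 1/4.
Taking the ratio yields P = 0.07666.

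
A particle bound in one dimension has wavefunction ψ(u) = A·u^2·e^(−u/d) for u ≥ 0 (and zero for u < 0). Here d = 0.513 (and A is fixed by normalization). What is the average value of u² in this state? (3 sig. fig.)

⟨u^2⟩ ≈ 1.97

⟨u²⟩ = ∫ u^2 |ψ|² du over the full domain.
Since the A² factors cancel between numerator and denominator, ⟨u²⟩ = 15·d^2/2.
Putting d = 0.513 gives 1.974.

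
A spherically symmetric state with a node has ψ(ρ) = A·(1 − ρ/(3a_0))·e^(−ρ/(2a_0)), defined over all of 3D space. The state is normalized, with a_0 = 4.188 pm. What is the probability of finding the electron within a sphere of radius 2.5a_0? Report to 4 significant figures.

P ≈ 0.3493

P = ∫ |ψ|² 4πρ² dρ over ρ ≤ 2.5a_0.
The full normalization integral is A²·[8·π·a_0^3/3] = 1, fixing A².
Let u = ρ/a_0; then A², 4π and the length scale all cancel, so P = ∫_{0}^{2.5} u^2·(1 - u/3)^2·e^(-u) du ÷ ∫_{0}^{∞} u^2·(1 - u/3)^2·e^(-u) du.
An antiderivative of u^2·(1 - u/3)^2·e^(-u) is (-u^4 + 2·u^3 - 3·u^2 - 6·u - 6)·e^(-u)/9; evaluating from 0 to 2.5 gives 2/3 - 761·e^(-5/2)/144, while the full integral is 2/3.
Taking the ratio yields P = 0.34931.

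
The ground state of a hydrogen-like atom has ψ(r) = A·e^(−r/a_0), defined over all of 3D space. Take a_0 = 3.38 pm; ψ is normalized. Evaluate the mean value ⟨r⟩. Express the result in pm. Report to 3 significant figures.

The expectation value is the |ψ|²-weighted average of r: ∫ r|ψ|² 4πr² dr.
Evaluating both integrals, ⟨r⟩ = 3·a_0/2.
Putting a_0 = 3.38 gives 5.070.

⟨r⟩ ≈ 5.07 pm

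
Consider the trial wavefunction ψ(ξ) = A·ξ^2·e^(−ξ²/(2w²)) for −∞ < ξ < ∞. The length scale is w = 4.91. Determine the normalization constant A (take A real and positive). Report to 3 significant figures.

The normalization condition is ∫|ψ|² dξ = 1 from −∞ to ∞.
Carrying out the integral gives A² · 3·√(π)·w^5/4.
Hence A² = 1/[3·√(π)·w^5/4].
With w = 4.91: A² = 0.0002636 and A = 0.01624.

A ≈ 0.0162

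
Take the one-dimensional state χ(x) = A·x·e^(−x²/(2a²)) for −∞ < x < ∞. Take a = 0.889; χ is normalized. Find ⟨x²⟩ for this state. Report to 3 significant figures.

⟨x²⟩ = ∫ x^2 |χ|² dx over the full domain.
Evaluating both integrals, ⟨x²⟩ = 3·a^2/2.
With a = 0.889, ⟨x^2⟩ = 1.185.

⟨x^2⟩ ≈ 1.19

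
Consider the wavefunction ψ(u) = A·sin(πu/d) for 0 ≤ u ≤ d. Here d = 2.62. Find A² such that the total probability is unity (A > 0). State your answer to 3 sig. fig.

We need A² ∫|f|² du = 1, taking the integral from 0 to d.
With ψ = A·sin(πu/d), the integral evaluates to A²·[d/2].
Hence A² = 1/[d/2].
With d = 2.62: A² = 0.7634 and A = 0.8737.

A^2 ≈ 0.763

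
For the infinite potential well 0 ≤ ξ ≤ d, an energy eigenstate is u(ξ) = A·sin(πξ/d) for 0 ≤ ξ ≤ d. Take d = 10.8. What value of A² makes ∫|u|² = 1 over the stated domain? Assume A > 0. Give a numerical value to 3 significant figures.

A^2 ≈ 0.185

We need A² ∫|f|² dξ = 1, taking the integral from 0 to d.
Carrying out the integral gives A² · d/2.
So A² = (d/2)^(−1).
Substituting d = 10.8 gives A² = 0.1852, so A = 0.4303.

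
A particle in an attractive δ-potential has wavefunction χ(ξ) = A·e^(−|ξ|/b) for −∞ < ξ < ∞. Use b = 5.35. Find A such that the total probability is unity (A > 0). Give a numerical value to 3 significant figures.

We need A² ∫|f|² dξ = 1, taking the integral from −∞ to ∞.
With ∫₀^∞ ξ^0 e^(−αξ) dξ = 0!/α^1, ∫|χ|² dξ = A²·(b).
Hence A² = 1/[b].
Substituting b = 5.35 gives A² = 0.1869, so A = 0.4323.

A ≈ 0.432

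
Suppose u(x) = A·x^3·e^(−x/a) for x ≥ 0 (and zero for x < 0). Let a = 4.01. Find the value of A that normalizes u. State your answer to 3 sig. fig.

The normalization condition is ∫|u|² dx = 1 from 0 to ∞.
With ∫₀^∞ x^6 e^(−αx) dx = 6!/α^7, the integral (without the A² prefactor) comes out to 45·a^7/8.
Hence A² = 1/[45·a^7/8].
With a = 4.01: A² = 0.00001066 and A = 0.003265.

A ≈ 0.00327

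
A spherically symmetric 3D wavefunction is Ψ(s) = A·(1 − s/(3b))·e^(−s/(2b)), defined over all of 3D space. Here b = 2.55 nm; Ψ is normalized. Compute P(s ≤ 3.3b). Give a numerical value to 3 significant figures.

P = ∫ |Ψ|² 4πs² ds over s ≤ 3.3b.
The full normalization integral is A²·[8·π·b^3/3] = 1, fixing A².
In terms of u = s/b (A², 4π and the length scale all cancel between numerator and denominator), P = [∫_{0}^{3.3} u^2·(1 - u/3)^2·e^(-u) du] / [∫_{0}^{∞} u^2·(1 - u/3)^2·e^(-u) du].
An antiderivative of u^2·(1 - u/3)^2·e^(-u) is (-u^4 + 2·u^3 - 3·u^2 - 6·u - 6)·e^(-u)/9; evaluating from 0 to 3.3 gives ≈ 0.23559, while the full integral is 2/3.
This evaluates to P = 0.3534.

P ≈ 0.353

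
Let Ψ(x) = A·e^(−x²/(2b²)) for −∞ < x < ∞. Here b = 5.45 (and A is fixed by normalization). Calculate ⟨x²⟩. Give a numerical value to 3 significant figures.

⟨x²⟩ = ∫ x^2 |Ψ|² dx over the full domain.
With ∫_{−∞}^{∞} x^(2m) e^(−αx²) dx = (2m−1)!!·√π / (2^m α^(m+1/2)), evaluating both integrals, ⟨x²⟩ = b^2/2.
With b = 5.45, ⟨x^2⟩ = 14.85.

⟨x^2⟩ ≈ 14.9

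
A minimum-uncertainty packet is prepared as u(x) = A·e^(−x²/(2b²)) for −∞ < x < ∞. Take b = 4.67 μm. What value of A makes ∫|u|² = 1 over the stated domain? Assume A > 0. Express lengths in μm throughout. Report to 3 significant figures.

A ≈ 0.348 μm^(-1/2)

The normalization condition is ∫|u|² dx = 1 from −∞ to ∞.
With ∫_{−∞}^{∞} x^(2m) e^(−αx²) dx = (2m−1)!!·√π / (2^m α^(m+1/2)), the integral (without the A² prefactor) comes out to √(π)·b.
Setting this equal to 1 gives A² = 1/(√(π)·b).
With b = 4.67: A² = 0.1208 and A = 0.3476.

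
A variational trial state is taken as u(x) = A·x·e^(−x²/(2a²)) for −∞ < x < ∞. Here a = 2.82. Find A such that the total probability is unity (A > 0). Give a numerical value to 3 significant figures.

We need A² ∫|f|² dx = 1, taking the integral from −∞ to ∞.
The integral (without the A² prefactor) comes out to √(π)·a^3/2.
So A² = (√(π)·a^3/2)^(−1).
Substituting a = 2.82 gives A² = 0.05032, so A = 0.2243.

A ≈ 0.224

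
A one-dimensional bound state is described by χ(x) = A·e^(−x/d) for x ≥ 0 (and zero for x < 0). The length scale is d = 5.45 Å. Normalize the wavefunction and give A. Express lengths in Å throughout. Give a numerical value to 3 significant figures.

Normalization requires ∫|χ|² dx = 1, integrated from 0 to ∞.
With χ = A·e^(−x/d), the integral evaluates to A²·[d/2].
So A² = (d/2)^(−1).
Substituting d = 5.45 gives A² = 0.3670, so A = 0.6058.

A ≈ 0.606 Å^(-1/2)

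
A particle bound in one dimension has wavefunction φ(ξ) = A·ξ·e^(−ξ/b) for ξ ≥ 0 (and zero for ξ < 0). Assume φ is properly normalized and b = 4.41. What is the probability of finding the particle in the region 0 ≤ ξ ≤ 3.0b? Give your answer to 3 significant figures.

P ≈ 0.938

|φ|² is the probability density, so P = ∫_{0}^{3.0b} |φ|² dξ.
With A² fixed by ∫|φ|² = 1, i.e. A² = (b^3/4)^(−1), substitute and integrate.
In terms of u = ξ/b (A² and the length scale cancel between numerator and denominator), P = [∫_{0}^{3.0} u^2·e^(-2·u) du] / [∫_{0}^{∞} u^2·e^(-2·u) du].
Using ∫ u^2·e^(-2·u) du = -(2·u^2 + 2·u + 1)·e^(-2·u)/4, the numerator is 1/4 - 25·e^(-6)/4 and the denominator is 1/4.
Evaluating gives P = 0.9380.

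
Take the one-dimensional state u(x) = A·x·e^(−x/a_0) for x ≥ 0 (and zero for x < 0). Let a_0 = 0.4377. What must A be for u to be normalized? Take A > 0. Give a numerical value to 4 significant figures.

A ≈ 6.907

Require ∫ |u|² dx = 1 over the whole domain.
With ∫₀^∞ x^2 e^(−αx) dx = 2!/α^3, carrying out the integral gives A² · a_0^3/4.
Setting this equal to 1 gives A² = 1/(a_0^3/4).
Substituting a_0 = 0.4377 gives A² = 47.701, so A = 6.9066.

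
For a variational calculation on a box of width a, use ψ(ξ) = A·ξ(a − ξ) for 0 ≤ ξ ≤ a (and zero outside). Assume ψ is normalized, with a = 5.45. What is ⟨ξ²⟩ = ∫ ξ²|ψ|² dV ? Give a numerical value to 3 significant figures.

⟨ξ²⟩ = ∫ ξ^2 |ψ|² dξ over the full domain.
Expanding the polynomial and integrating term by term, evaluating both integrals, ⟨ξ²⟩ = 2·a^2/7.
Putting a = 5.45 gives 8.486.

⟨ξ^2⟩ ≈ 8.49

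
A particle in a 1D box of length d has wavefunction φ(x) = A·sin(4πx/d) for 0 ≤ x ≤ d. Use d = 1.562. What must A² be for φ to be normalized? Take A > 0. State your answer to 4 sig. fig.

We need A² ∫|f|² dx = 1, taking the integral from 0 to d.
With ∫₀^d sin²(nπx/d) dx = d/2, carrying out the integral gives A² · d/2.
So A² = (d/2)^(−1).
Substituting d = 1.562 gives A² = 1.2804, so A = 1.1316.

A^2 ≈ 1.280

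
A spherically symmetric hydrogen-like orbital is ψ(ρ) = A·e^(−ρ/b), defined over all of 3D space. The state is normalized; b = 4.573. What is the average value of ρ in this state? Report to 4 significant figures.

⟨ρ⟩ ≈ 6.860

By definition ⟨ρ⟩ = ∫ ρ |ψ(ρ)|² 4πρ² dρ.
Using ∫₀^∞ ρⁿ e^(−αρ) dρ = n!/αⁿ⁺¹, since the A² factors cancel between numerator and denominator, ⟨ρ⟩ = 3·b/2.
Putting b = 4.573 gives 6.8595.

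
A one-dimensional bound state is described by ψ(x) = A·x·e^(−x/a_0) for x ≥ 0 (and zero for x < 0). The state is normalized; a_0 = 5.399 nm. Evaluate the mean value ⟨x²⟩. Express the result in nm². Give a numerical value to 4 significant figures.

⟨x²⟩ = ∫ x^2 |ψ|² dx over the full domain.
Since the A² factors cancel between numerator and denominator, ⟨x²⟩ = 3·a_0^2.
With a_0 = 5.399, ⟨x^2⟩ = 87.448.

⟨x^2⟩ ≈ 87.45 nm^2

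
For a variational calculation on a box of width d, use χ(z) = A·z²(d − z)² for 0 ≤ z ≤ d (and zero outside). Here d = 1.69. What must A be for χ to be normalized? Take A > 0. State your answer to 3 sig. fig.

Normalization requires ∫|χ|² dz = 1, integrated from 0 to d.
Expanding the polynomial and integrating term by term, with χ = A·z²(d − z)², the integral evaluates to A²·[d^9/630].
Hence A² = 1/[d^9/630].
With d = 1.69: A² = 5.602 and A = 2.367.

A ≈ 2.37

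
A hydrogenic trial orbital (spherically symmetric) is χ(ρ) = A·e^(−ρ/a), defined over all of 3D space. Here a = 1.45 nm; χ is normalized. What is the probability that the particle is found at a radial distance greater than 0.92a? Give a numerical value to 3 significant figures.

P ≈ 0.720

Integrate the radial probability density 4πρ²|χ|² over ρ > 0.92a.
A² is fixed by ∫₀^∞ 4πρ²|χ|² dρ = 1, i.e. A² = (π·a^3)^(−1).
In terms of u = ρ/a (A², 4π and the length scale all cancel between numerator and denominator), P = [∫_{0.92}^{∞} u^2·e^(-2·u) du] / [∫_{0}^{∞} u^2·e^(-2·u) du].
An antiderivative of u^2·e^(-2·u) is -(2·u^2 + 2·u + 1)·e^(-2·u)/4; evaluating from 0.92 to ∞ gives 2833·e^(-46/25)/2500, while the full integral is 1/4.
Taking the ratio yields P = 0.7199.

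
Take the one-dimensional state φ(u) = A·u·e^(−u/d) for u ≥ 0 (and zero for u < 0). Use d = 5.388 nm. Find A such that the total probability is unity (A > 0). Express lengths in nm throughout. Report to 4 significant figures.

A ≈ 0.1599 nm^(-3/2)

Require ∫ |φ|² du = 1 over the whole domain.
Recall ∫₀^∞ u^m e^(−u/β) du = m!·β^(m+1), ∫|φ|² du = A²·(d^3/4).
So A² = (d^3/4)^(−1).
With d = 5.388: A² = 0.025573 and A = 0.15991.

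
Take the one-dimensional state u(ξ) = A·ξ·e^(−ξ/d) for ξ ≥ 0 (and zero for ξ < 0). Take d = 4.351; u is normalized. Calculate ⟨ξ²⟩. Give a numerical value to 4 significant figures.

The expectation value is the |u|²-weighted average of ξ^2: ∫ ξ^2|u|² dξ.
Evaluating both integrals, ⟨ξ²⟩ = 3·d^2.
Putting d = 4.351 gives 56.794.

⟨ξ^2⟩ ≈ 56.79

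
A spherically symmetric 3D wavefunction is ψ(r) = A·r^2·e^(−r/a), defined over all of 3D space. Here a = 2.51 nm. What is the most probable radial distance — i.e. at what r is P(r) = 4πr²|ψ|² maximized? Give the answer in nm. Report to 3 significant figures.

r ≈ 7.53 nm

Set d/dr [P(r) = 4πr²|ψ|²] = 0 and solve for r > 0.
Solving yields r = 3·a.
With a = 2.51, the most probable radial distance is 7.530 nm.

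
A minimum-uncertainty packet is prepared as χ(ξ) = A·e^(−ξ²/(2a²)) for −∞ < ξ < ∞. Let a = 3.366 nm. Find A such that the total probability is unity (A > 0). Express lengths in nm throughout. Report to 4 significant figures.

Require ∫ |χ|² dξ = 1 over the whole domain.
Differentiating ∫e^(−αξ²) dξ = √(π/α) under α to get the higher moments, carrying out the integral gives A² · √(π)·a.
So A² = (√(π)·a)^(−1).
Substituting a = 3.366 gives A² = 0.16761, so A = 0.40941.

A ≈ 0.4094 nm^(-1/2)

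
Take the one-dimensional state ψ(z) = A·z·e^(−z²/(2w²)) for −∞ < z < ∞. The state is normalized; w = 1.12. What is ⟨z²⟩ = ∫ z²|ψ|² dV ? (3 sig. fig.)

By definition ⟨z²⟩ = ∫ z^2 |ψ(z)|² dz.
With ∫_{−∞}^{∞} z^(2m) e^(−αz²) dz = (2m−1)!!·√π / (2^m α^(m+1/2)), evaluating both integrals, ⟨z²⟩ = 3·w^2/2.
With w = 1.12, ⟨z^2⟩ = 1.882.

⟨z^2⟩ ≈ 1.88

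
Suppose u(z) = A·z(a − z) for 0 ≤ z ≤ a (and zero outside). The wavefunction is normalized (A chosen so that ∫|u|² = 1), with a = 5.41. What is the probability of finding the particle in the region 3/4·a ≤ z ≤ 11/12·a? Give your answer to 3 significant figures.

P ≈ 0.0984

|u|² is the probability density, so P = ∫_{3/4·a}^{11/12·a} |u|² dz.
Since A² = 1/(a^5/30), this is the region integral divided by the full normalization integral.
In terms of t = z/a (A² and the length scale cancel between numerator and denominator), P = [∫_{3/4}^{11/12} t^2·(1 - t)^2 dt] / [∫_{0}^{1} t^2·(1 - t)^2 dt].
With ∫ t^2·(1 - t)^2 dt = t^3·(6·t^2 - 15·t + 10)/30 + C, the region integral is ≈ 0.0032809 and the full one is 1/30.
The result is P = 0.09843.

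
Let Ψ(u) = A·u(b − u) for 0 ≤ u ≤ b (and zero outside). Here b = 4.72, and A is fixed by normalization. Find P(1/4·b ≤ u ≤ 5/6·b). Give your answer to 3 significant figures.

P = ∫_{1/4·b}^{5/6·b} |Ψ(u)|² du.
The normalization integral ∫|Ψ|²du over the whole domain equals b^5/30·A², and A² cancels in the ratio.
In terms of t = u/b (A² and the length scale cancel between numerator and denominator), P = [∫_{1/4}^{5/6} t^2·(1 - t)^2 dt] / [∫_{0}^{1} t^2·(1 - t)^2 dt].
With ∫ t^2·(1 - t)^2 dt = t^3·(6·t^2 - 15·t + 10)/30 + C, the region integral is ≈ 0.028700 and the full one is 1/30.
Taking the ratio, P = 0.8610.

P ≈ 0.861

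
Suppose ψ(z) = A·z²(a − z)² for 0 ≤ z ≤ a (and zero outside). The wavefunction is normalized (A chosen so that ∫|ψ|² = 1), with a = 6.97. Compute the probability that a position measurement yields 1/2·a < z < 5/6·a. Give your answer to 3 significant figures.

P ≈ 0.491

|ψ|² is the probability density, so P = ∫_{1/2·a}^{5/6·a} |ψ|² dz.
With A² fixed by ∫|ψ|² = 1, i.e. A² = (a^9/630)^(−1), substitute and integrate.
In terms of u = z/a (A² and the length scale cancel between numerator and denominator), P = [∫_{1/2}^{5/6} u^4·(1 - u)^4 du] / [∫_{0}^{1} u^4·(1 - u)^4 du].
An antiderivative of u^4·(1 - u)^4 is u^5·(70·u^4 - 315·u^3 + 540·u^2 - 420·u + 126)/630; evaluating from 1/2 to 5/6 gives ≈ 0.00077944, while the full integral is 1/630.
Taking the ratio, P = 0.4910.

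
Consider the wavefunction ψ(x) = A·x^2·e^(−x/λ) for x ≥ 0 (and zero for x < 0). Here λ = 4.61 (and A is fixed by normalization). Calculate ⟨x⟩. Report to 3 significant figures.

By definition ⟨x⟩ = ∫ x |ψ(x)|² dx.
Recall ∫₀^∞ x^m e^(−x/β) dx = m!·β^(m+1), since the A² factors cancel between numerator and denominator, ⟨x⟩ = 5·λ/2.
With λ = 4.61, ⟨x⟩ = 11.53.

⟨x⟩ ≈ 11.5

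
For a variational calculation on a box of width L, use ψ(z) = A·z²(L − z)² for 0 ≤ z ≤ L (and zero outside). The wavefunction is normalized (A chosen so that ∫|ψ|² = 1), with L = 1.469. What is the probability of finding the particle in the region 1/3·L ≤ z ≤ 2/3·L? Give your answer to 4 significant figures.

The probability is P = ∫ |ψ|² dz over [1/3·L, 2/3·L].
The normalization integral ∫|ψ|²dz over the whole domain equals L^9/630·A², and A² cancels in the ratio.
In terms of u = z/L (A² and the length scale cancel between numerator and denominator), P = [∫_{1/3}^{2/3} u^4·(1 - u)^4 du] / [∫_{0}^{1} u^4·(1 - u)^4 du].
With ∫ u^4·(1 - u)^4 du = u^5·(70·u^4 - 315·u^3 + 540·u^2 - 420·u + 126)/630 + C, the region integral is ≈ 0.00112747 and the full one is 1/630.
Evaluating gives P = 0.71031.

P ≈ 0.7103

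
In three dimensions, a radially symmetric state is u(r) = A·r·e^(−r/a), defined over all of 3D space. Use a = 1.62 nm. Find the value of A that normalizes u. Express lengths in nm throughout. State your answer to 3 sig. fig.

We need A² ∫|f|² 4πr² dr = 1, taking the integral from 0 to ∞.
∫|u|² 4πr² dr = A²·(3·π·a^5).
Setting this equal to 1 gives A² = 1/(3·π·a^5).
Substituting a = 1.62 gives A² = 0.009509, so A = 0.09752.

A ≈ 0.0975 nm^(-5/2)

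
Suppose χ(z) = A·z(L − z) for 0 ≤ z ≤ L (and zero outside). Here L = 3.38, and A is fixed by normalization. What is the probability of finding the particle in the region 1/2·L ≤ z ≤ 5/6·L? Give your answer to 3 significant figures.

P ≈ 0.465

|χ|² is the probability density, so P = ∫_{1/2·L}^{5/6·L} |χ|² dz.
With A² fixed by ∫|χ|² = 1, i.e. A² = (L^5/30)^(−1), substitute and integrate.
In terms of u = z/L (A² and the length scale cancel between numerator and denominator), P = [∫_{1/2}^{5/6} u^2·(1 - u)^2 du] / [∫_{0}^{1} u^2·(1 - u)^2 du].
Using ∫ u^2·(1 - u)^2 du = u^3·(6·u^2 - 15·u + 10)/30, the numerator is ≈ 0.015484 and the denominator is 1/30.
Taking the ratio, P = 301/648.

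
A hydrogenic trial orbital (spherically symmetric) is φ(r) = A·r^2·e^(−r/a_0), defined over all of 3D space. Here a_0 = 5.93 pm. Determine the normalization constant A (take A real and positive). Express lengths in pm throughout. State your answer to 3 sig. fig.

The normalization condition is ∫|φ|² 4πr² dr = 1 from 0 to ∞.
In 3D with spherical symmetry the volume element is 4πr² dr.
Using ∫₀^∞ rⁿ e^(−αr) dr = n!/αⁿ⁺¹, the integral (without the A² prefactor) comes out to 45·π·a_0^7/2.
So A² = (45·π·a_0^7/2)^(−1).
With a_0 = 5.93: A² = 5.486E-8 and A = 0.0002342.

A ≈ 0.000234 pm^(-7/2)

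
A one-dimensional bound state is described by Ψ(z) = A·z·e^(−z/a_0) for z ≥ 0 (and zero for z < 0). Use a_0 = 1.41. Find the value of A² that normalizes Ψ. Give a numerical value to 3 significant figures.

A^2 ≈ 1.43

Normalization requires ∫|Ψ|² dz = 1, integrated from 0 to ∞.
The integral (without the A² prefactor) comes out to a_0^3/4.
Setting this equal to 1 gives A² = 1/(a_0^3/4).
Plugging in a_0 = 1.41 yields A = 1.195.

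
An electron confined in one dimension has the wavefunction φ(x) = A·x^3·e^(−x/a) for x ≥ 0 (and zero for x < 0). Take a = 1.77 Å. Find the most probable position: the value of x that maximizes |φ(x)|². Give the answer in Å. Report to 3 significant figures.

x ≈ 5.31 Å

Set d/dx [|φ(x)|²] = 0 and solve for x > 0.
Solving yields x = 3·a.
With a = 1.77, the most probable position is 5.310 Å.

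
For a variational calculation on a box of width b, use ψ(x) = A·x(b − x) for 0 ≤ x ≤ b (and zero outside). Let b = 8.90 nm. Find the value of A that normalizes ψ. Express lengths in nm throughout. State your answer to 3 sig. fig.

A ≈ 0.0232 nm^(-5/2)

Normalization requires ∫|ψ|² dx = 1, integrated from 0 to b.
The integral (without the A² prefactor) comes out to b^5/30.
Hence A² = 1/[b^5/30].
Plugging in b = 8.90 yields A = 0.02318.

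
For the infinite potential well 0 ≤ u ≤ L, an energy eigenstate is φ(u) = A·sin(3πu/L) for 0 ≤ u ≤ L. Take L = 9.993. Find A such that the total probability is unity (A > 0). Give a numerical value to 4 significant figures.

Require ∫ |φ|² du = 1 over the whole domain.
The integral (without the A² prefactor) comes out to L/2.
So A² = (L/2)^(−1).
Plugging in L = 9.993 yields A = 0.44737.

A ≈ 0.4474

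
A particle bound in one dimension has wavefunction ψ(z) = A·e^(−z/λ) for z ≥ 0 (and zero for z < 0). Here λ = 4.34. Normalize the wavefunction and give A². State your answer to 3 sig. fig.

A^2 ≈ 0.461

We need A² ∫|f|² dz = 1, taking the integral from 0 to ∞.
Carrying out the integral gives A² · λ/2.
So A² = (λ/2)^(−1).
Plugging in λ = 4.34 yields A = 0.6788.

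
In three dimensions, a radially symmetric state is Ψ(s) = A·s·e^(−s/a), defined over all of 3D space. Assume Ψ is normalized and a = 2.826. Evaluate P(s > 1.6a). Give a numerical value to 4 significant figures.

P ≈ 0.7806

With dV = 4πs²ds, the probability is ∫|Ψ|² dV over s > 1.6a.
Normalization gives A² = 1/(3·π·a^5).
In terms of u = s/a (A², 4π and the length scale all cancel between numerator and denominator), P = [∫_{1.6}^{∞} u^4·e^(-2·u) du] / [∫_{0}^{∞} u^4·e^(-2·u) du].
An antiderivative of u^4·e^(-2·u) is -(u^4/2 + u^3 + 3·u^2/2 + 3·u/2 + 3/4)·e^(-2·u); evaluating from 1.6 to ∞ gives ≈ 0.585459, while the full integral is 3/4.
The region integral divided by the full integral gives P = 0.78061.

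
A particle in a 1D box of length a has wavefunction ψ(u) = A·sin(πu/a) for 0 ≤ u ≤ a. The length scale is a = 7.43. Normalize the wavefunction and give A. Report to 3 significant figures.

A ≈ 0.519

The normalization condition is ∫|ψ|² du = 1 from 0 to a.
With ψ = A·sin(πu/a), the integral evaluates to A²·[a/2].
Hence A² = 1/[a/2].
With a = 7.43: A² = 0.2692 and A = 0.5188.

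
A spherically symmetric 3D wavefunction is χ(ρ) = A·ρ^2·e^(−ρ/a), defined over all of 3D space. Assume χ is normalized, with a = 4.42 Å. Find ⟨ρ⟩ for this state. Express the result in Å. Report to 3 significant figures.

⟨ρ⟩ ≈ 15.5 Å

By definition ⟨ρ⟩ = ∫ ρ |χ(ρ)|² 4πρ² dρ.
With ∫₀^∞ ρ^7 e^(−αρ) dρ = 7!/α^8, since the A² factors cancel between numerator and denominator, ⟨ρ⟩ = 7·a/2.
Putting a = 4.42 gives 15.47.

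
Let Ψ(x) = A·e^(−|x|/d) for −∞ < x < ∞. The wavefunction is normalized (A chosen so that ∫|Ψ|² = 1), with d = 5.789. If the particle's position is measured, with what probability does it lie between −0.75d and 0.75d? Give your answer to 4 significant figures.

The probability is P = ∫ |Ψ|² dx over [−0.75d, 0.75d].
Since A² = 1/(d), this is the region integral divided by the full normalization integral.
By symmetry take twice the x ≥ 0 contribution in numerator and denominator; the 2's cancel. In terms of u = x/d (A² and the length scale cancel between numerator and denominator), P = [∫_{0}^{0.75} e^(-2·u) du] / [∫_{0}^{∞} e^(-2·u) du].
With ∫ e^(-2·u) du = -e^(-2·u)/2 + C, the region integral is 1/2 - e^(-3/2)/2 and the full one is 1/2.
The result is P = 0.77687.

P ≈ 0.7769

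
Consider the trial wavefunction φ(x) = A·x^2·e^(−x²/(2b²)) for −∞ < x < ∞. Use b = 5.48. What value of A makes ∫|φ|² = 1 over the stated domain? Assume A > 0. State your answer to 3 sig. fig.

Normalization requires ∫|φ|² dx = 1, integrated from −∞ to ∞.
The integral (without the A² prefactor) comes out to 3·√(π)·b^5/4.
Setting this equal to 1 gives A² = 1/(3·√(π)·b^5/4).
Plugging in b = 5.48 yields A = 0.01234.

A ≈ 0.0123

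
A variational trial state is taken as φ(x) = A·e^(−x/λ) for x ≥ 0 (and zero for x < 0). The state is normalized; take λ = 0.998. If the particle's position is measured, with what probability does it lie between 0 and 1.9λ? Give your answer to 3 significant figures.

P = ∫_{0}^{1.9λ} |φ(x)|² dx.
The normalization integral ∫|φ|²dx over the whole domain equals λ/2·A², and A² cancels in the ratio.
In terms of u = x/λ (A² and the length scale cancel between numerator and denominator), P = [∫_{0}^{1.9} e^(-2·u) du] / [∫_{0}^{∞} e^(-2·u) du].
With ∫ e^(-2·u) du = -e^(-2·u)/2 + C, the region integral is 1/2 - e^(-19/5)/2 and the full one is 1/2.
Evaluating gives P = 0.9776.

P ≈ 0.978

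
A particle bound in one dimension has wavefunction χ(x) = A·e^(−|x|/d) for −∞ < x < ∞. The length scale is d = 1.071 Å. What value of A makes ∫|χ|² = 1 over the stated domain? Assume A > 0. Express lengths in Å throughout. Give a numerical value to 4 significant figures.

The normalization condition is ∫|χ|² dx = 1 from −∞ to ∞.
With ∫₀^∞ x^0 e^(−αx) dx = 0!/α^1, ∫|χ|² dx = A²·(d).
Hence A² = 1/[d].
Substituting d = 1.071 gives A² = 0.93371, so A = 0.96629.

A ≈ 0.9663 Å^(-1/2)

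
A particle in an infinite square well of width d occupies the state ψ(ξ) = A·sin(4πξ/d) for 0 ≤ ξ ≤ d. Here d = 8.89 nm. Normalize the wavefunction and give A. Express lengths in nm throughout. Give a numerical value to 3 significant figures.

A ≈ 0.474 nm^(-1/2)

Require ∫ |ψ|² dξ = 1 over the whole domain.
Using sin²θ = (1 − cos 2θ)/2, ∫|ψ|² dξ = A²·(d/2).
Setting this equal to 1 gives A² = 1/(d/2).
Plugging in d = 8.89 yields A = 0.4743.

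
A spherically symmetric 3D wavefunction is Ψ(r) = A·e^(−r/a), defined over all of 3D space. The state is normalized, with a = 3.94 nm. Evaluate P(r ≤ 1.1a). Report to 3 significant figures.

Integrate the radial probability density 4πr²|Ψ|² over r ≤ 1.1a.
A² is fixed by ∫₀^∞ 4πr²|Ψ|² dr = 1, i.e. A² = (π·a^3)^(−1).
Let u = r/a; then A², 4π and the length scale all cancel, so P = ∫_{0}^{1.1} u^2·e^(-2·u) du ÷ ∫_{0}^{∞} u^2·e^(-2·u) du.
With ∫ u^2·e^(-2·u) du = -(2·u^2 + 2·u + 1)·e^(-2·u)/4 + C, the region integral is 1/4 - 281·e^(-11/5)/200 and the full one is 1/4.
This evaluates to P = 0.3773.

P ≈ 0.377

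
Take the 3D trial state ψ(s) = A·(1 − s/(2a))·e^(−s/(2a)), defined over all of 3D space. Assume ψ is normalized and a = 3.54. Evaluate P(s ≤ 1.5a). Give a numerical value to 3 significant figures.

Integrate the radial probability density 4πs²|ψ|² over s ≤ 1.5a.
The full normalization integral is A²·[8·π·a^3] = 1, fixing A².
Let u = s/a; then A², 4π and the length scale all cancel, so P = ∫_{0}^{1.5} u^2·(1 - u/2)^2·e^(-u) du ÷ ∫_{0}^{∞} u^2·(1 - u/2)^2·e^(-u) du.
Using ∫ u^2·(1 - u/2)^2·e^(-u) du = -(u^4/4 + u^2 + 2·u + 2)·e^(-u), the numerator is 2 - 545·e^(-3/2)/64 and the denominator is 2.
This evaluates to P = 0.04995.

P ≈ 0.0500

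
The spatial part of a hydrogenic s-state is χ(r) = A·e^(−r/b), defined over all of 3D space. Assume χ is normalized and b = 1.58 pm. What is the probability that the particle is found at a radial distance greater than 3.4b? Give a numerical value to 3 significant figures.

With dV = 4πr²dr, the probability is ∫|χ|² dV over r > 3.4b.
Normalization gives A² = 1/(π·b^3).
In terms of u = r/b (A², 4π and the length scale all cancel between numerator and denominator), P = [∫_{3.4}^{∞} u^2·e^(-2·u) du] / [∫_{0}^{∞} u^2·e^(-2·u) du].
With ∫ u^2·e^(-2·u) du = -(2·u^2 + 2·u + 1)·e^(-2·u)/4 + C, the region integral is 773·e^(-34/5)/100 and the full one is 1/4.
The region integral divided by the full integral gives P = 0.03444.

P ≈ 0.0344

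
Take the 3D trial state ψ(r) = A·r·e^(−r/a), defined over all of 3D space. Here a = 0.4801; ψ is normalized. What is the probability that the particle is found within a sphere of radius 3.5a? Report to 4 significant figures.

P = ∫ |ψ|² 4πr² dr over r ≤ 3.5a.
A² is fixed by ∫₀^∞ 4πr²|ψ|² dr = 1, i.e. A² = (3·π·a^5)^(−1).
In terms of u = r/a (A², 4π and the length scale all cancel between numerator and denominator), P = [∫_{0}^{3.5} u^4·e^(-2·u) du] / [∫_{0}^{∞} u^4·e^(-2·u) du].
With ∫ u^4·e^(-2·u) du = -(u^4/2 + u^3 + 3·u^2/2 + 3·u/2 + 3/4)·e^(-2·u) + C, the region integral is 3/4 - 4553·e^(-7)/32 and the full one is 3/4.
This evaluates to P = 0.82701.

P ≈ 0.8270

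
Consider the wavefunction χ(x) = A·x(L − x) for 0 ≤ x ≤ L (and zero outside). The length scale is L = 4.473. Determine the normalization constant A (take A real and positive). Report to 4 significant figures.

We need A² ∫|f|² dx = 1, taking the integral from 0 to L.
The integral (without the A² prefactor) comes out to L^5/30.
Hence A² = 1/[L^5/30].
Plugging in L = 4.473 yields A = 0.12944.

A ≈ 0.1294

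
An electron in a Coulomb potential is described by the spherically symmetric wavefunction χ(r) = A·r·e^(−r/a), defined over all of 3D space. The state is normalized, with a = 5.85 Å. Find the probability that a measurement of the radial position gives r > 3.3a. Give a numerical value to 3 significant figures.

P = ∫ |χ|² 4πr² dr over r > 3.3a.
Normalization gives A² = 1/(3·π·a^5).
Let u = r/a; then A², 4π and the length scale all cancel, so P = ∫_{3.3}^{∞} u^4·e^(-2·u) du ÷ ∫_{0}^{∞} u^4·e^(-2·u) du.
With ∫ u^4·e^(-2·u) du = -(u^4/2 + u^3 + 3·u^2/2 + 3·u/2 + 3/4)·e^(-2·u) + C, the region integral is ≈ 0.15953 and the full one is 3/4.
Taking the ratio yields P = 0.2127.

P ≈ 0.213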